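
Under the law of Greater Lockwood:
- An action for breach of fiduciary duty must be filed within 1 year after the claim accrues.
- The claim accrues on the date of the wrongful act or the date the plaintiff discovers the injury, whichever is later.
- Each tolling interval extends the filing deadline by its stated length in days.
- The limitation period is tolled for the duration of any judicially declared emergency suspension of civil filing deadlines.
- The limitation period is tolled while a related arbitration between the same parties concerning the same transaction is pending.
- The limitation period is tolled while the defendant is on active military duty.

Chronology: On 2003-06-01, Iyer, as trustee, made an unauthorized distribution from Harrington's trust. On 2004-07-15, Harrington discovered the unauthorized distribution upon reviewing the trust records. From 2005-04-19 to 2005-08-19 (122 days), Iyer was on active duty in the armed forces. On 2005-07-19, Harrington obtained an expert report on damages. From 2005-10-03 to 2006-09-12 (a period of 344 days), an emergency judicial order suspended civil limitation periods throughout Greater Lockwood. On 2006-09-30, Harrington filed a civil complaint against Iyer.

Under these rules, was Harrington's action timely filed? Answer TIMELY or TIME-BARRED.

The claim accrued on 2004-07-15 — the later of the 2003-06-01 act and the 2004-07-15 discovery.
The untolled deadline — 1 year after 2004-07-15 — is 2005-07-15.
The defendant's active military service from 2005-04-19 to 2005-08-19 tolled the period for 122 days, extending the deadline to 2005-11-14.
Because the emergency suspension of filing deadlines ran from 2005-10-03 to 2006-09-12, the deadline is extended by 344 days to 2006-10-24.
The other events in the timeline have no effect on the limitation period under the stated rules.
Harrington filed on 2006-09-30, before the 2006-10-24 deadline, so the action is timely.

TIMELY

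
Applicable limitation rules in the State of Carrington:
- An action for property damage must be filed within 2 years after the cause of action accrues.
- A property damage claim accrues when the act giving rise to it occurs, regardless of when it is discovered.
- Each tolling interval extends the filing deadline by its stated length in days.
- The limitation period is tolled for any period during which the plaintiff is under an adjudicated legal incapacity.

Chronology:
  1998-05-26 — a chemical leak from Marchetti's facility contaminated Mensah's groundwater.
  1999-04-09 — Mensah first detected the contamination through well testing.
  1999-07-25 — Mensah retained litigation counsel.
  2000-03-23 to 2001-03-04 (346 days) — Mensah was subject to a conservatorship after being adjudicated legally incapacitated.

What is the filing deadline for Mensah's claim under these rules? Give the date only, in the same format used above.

Accrual is governed by the date of the act, so the period began to run on 1998-05-26; the later discovery on 1999-04-09 is irrelevant under the stated rule.
Adding the 2 years base period to 1998-05-26 gives a deadline of 2000-05-26, before any tolling.
The plaintiff's legal incapacity from 2000-03-23 to 2001-03-04 tolled the period for 346 days, extending the deadline to 2001-05-07.
None of the other events listed affects the running of the period under the stated rules.

2001-05-07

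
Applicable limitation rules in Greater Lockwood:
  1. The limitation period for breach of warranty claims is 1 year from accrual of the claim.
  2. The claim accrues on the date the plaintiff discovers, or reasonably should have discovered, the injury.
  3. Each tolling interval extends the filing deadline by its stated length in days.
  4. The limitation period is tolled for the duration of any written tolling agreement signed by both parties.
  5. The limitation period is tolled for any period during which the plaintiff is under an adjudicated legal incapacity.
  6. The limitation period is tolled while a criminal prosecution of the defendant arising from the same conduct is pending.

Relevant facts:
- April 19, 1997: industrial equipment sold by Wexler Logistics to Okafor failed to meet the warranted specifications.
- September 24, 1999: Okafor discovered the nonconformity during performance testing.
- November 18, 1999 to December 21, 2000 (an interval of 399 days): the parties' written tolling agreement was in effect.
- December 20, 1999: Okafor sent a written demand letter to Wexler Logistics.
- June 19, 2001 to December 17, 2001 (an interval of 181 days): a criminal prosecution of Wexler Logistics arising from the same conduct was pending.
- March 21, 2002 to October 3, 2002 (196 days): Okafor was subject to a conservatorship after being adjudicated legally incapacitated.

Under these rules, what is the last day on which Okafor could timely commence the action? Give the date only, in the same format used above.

The claim did not accrue until Okafor discovered the injury on September 24, 1999; the April 19, 1997 act date does not start the clock under the stated rule.
The untolled deadline — 1 year after September 24, 1999 — is September 24, 2000.
The written tolling agreement from November 18, 1999 to December 21, 2000 tolled the period for 399 days, extending the deadline to October 28, 2001.
The pending criminal prosecution from June 19, 2001 to December 17, 2001 tolled the period for 181 days, extending the deadline to April 27, 2002.
The plaintiff's legal incapacity from March 21, 2002 to October 3, 2002 tolled the period for 196 days, extending the deadline to November 9, 2002.
Nothing else in the chronology tolls or restarts the period.

November 9, 2002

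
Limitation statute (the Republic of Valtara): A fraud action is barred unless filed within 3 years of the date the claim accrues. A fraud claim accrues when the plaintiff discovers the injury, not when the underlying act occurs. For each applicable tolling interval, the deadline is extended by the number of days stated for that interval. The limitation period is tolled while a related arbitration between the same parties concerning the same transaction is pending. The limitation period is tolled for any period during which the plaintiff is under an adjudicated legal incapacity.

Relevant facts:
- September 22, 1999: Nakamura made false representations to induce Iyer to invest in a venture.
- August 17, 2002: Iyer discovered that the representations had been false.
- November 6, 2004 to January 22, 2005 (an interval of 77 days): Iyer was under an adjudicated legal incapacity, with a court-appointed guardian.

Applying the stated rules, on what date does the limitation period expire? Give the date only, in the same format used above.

November 2, 2005

The claim did not accrue until Iyer discovered the injury on August 17, 2002; the September 22, 1999 act date does not start the clock under the stated rule.
Adding the 3 years base period to August 17, 2002 gives a deadline of August 17, 2005, before any tolling.
The plaintiff's legal incapacity from November 6, 2004 to January 22, 2005 tolled the period for 77 days, extending the deadline to November 2, 2005.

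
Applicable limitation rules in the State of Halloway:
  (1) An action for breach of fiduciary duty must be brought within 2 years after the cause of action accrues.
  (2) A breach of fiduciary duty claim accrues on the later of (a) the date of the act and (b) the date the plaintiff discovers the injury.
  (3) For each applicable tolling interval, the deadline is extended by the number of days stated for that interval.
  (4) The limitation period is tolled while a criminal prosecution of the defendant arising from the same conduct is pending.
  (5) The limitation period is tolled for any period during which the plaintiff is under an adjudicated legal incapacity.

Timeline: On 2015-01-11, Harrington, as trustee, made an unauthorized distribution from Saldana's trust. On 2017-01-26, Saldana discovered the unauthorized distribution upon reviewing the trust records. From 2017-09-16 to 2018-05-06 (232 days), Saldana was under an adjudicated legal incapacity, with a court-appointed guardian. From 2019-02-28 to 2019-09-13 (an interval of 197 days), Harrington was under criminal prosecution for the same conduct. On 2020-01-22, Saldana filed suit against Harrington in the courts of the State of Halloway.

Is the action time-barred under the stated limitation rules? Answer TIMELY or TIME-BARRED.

TIMELY

Taking the later of the act (2015-01-11) and discovery (2017-01-26), the claim accrued on 2017-01-26.
The untolled deadline — 2 years after 2017-01-26 — is 2019-01-26.
Because the plaintiff's legal incapacity ran from 2017-09-16 to 2018-05-06, the deadline is extended by 232 days to 2019-09-15.
The period was tolled for 197 days by the pending criminal prosecution (2019-02-28 to 2019-09-13), pushing the deadline to 2020-03-30.
Filing on 2020-01-22 beat the 2020-03-30 deadline — the action is timely.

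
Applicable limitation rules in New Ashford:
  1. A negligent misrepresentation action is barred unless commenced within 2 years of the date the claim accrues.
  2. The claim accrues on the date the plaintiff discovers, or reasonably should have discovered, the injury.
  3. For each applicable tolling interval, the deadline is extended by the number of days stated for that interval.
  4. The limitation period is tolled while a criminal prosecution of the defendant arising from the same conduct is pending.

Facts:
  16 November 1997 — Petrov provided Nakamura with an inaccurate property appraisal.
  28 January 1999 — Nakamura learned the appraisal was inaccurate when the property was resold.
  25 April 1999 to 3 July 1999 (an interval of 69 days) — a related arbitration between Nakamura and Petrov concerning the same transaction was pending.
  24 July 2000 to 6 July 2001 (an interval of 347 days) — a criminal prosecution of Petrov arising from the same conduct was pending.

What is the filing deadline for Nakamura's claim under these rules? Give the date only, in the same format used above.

Under the discovery rule, the claim accrued on 28 January 1999, when Nakamura discovered the injury — not on the 16 November 1997 date of the underlying act.
The untolled deadline — 2 years after 28 January 1999 — is 28 January 2001.
Because the pending criminal prosecution ran from 24 July 2000 to 6 July 2001, the deadline is extended by 347 days to 10 January 2002.
Although a pending arbitration ran from 25 April 1999 to 3 July 1999, the stated rules do not make that a tolling event, so it is disregarded.

10 January 2002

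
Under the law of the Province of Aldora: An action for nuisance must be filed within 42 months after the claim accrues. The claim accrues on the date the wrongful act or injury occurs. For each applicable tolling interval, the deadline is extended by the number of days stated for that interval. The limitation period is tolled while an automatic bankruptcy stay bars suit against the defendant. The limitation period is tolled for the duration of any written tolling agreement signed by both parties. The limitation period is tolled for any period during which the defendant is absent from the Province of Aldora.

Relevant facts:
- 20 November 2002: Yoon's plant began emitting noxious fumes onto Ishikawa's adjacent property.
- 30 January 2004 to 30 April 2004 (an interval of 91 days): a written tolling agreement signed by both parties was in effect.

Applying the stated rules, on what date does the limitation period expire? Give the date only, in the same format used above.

The claim accrued on 20 November 2002, when the wrongful act occurred.
Adding the 42 months base period to 20 November 2002 gives a deadline of 20 May 2006, before any tolling.
Because the written tolling agreement ran from 30 January 2004 to 30 April 2004, the deadline is extended by 91 days to 19 August 2006.

19 August 2006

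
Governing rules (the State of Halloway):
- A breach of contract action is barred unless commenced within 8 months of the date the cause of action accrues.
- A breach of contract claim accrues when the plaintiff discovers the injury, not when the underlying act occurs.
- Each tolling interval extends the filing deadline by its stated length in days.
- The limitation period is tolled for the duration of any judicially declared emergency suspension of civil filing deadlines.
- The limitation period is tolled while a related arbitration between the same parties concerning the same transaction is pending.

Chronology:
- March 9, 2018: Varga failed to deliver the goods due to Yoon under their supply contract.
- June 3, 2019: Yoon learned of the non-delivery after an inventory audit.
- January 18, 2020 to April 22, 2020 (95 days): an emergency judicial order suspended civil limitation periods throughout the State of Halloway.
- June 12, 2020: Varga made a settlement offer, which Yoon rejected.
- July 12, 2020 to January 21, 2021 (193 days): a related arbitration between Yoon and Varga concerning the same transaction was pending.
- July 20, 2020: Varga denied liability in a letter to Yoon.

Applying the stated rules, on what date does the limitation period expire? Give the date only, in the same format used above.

Under the discovery rule, the claim accrued on June 3, 2019, when Yoon discovered the injury — not on the March 9, 2018 date of the underlying act.
Adding the 8 months base period to June 3, 2019 gives a deadline of February 3, 2020, before any tolling.
Because the emergency suspension of filing deadlines ran from January 18, 2020 to April 22, 2020, the deadline is extended by 95 days to May 8, 2020.
By the time the pending related arbitration began on July 12, 2020, the limitation period had already expired on May 8, 2020; that interval cannot revive it.
The other events in the timeline have no effect on the limitation period under the stated rules.

May 8, 2020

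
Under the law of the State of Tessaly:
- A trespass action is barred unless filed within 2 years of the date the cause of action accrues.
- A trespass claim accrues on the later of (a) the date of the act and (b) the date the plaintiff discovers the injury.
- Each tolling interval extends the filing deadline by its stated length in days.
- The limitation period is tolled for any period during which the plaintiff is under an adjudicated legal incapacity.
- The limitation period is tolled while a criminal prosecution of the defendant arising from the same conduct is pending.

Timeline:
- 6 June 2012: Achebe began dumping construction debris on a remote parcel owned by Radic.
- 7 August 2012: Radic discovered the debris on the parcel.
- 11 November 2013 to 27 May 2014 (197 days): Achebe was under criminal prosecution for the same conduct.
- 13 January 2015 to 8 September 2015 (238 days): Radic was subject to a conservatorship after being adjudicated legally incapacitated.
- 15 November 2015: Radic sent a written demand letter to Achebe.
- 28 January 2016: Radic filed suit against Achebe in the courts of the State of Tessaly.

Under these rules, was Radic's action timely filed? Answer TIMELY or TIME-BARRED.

Because discovery on 7 August 2012 post-dates the 6 June 2012 act, accrual under the later-of rule falls on 7 August 2012.
Adding the 2 years base period to 7 August 2012 gives a deadline of 7 August 2014, before any tolling.
Because the pending criminal prosecution ran from 11 November 2013 to 27 May 2014, the deadline is extended by 197 days to 20 February 2015.
The plaintiff's legal incapacity from 13 January 2015 to 8 September 2015 tolled the period for 238 days, extending the deadline to 16 October 2015.
The other events in the timeline have no effect on the limitation period under the stated rules.
Filing on 28 January 2016 missed the 16 October 2015 deadline — the action is time-barred.

TIME-BARRED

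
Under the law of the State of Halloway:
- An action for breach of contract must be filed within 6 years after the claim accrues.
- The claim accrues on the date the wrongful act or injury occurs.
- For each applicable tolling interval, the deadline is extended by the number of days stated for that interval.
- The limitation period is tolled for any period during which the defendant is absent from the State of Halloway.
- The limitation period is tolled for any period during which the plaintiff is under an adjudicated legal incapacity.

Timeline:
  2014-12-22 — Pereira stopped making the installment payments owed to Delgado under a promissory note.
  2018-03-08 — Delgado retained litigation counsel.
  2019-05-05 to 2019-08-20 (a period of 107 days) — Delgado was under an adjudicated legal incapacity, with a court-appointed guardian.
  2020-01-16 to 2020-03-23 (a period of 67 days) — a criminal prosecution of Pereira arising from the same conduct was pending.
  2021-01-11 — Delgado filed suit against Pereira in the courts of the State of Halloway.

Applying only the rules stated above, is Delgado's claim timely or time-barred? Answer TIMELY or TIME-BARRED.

The claim accrued on 2014-12-22, when the wrongful act occurred.
The untolled deadline — 6 years after 2014-12-22 — is 2020-12-22.
Because the plaintiff's legal incapacity ran from 2019-05-05 to 2019-08-20, the deadline is extended by 107 days to 2021-04-08.
No stated provision tolls the period for a criminal prosecution, so the interval from 2020-01-16 to 2020-03-23 has no effect on the deadline.
None of the other events listed affects the running of the period under the stated rules.
Filing on 2021-01-11 beat the 2021-04-08 deadline — the action is timely.

TIMELY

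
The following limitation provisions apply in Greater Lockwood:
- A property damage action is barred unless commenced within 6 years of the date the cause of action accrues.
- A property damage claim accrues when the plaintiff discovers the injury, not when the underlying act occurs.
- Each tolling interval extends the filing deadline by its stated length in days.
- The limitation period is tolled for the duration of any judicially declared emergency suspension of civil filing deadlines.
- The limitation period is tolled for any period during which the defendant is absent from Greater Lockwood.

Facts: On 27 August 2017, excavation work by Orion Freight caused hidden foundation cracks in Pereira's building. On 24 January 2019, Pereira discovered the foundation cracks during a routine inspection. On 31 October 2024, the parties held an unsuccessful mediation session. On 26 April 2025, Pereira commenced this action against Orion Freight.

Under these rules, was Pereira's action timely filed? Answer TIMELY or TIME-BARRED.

TIME-BARRED

The claim did not accrue until Pereira discovered the injury on 24 January 2019; the 27 August 2017 act date does not start the clock under the stated rule.
The untolled deadline — 6 years after 24 January 2019 — is 24 January 2025.
None of the other events listed affects the running of the period under the stated rules.
Filing on 26 April 2025 missed the 24 January 2025 deadline — the action is time-barred.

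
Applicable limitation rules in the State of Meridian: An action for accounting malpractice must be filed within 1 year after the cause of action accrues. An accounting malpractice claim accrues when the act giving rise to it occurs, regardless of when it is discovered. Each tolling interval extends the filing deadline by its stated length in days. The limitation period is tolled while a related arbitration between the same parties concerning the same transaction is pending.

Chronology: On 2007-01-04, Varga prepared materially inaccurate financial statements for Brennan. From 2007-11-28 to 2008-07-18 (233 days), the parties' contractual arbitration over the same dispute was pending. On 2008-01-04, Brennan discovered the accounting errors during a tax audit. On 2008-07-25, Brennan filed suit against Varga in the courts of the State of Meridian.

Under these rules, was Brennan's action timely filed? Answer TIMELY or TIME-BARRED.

TIMELY

Because the rule ties accrual to occurrence, the claim accrued on 2007-01-04, not on the 2008-01-04 discovery date.
Adding the 1 year base period to 2007-01-04 gives a deadline of 2008-01-04, before any tolling.
Because the pending related arbitration ran from 2007-11-28 to 2008-07-18, the deadline is extended by 233 days to 2008-08-24.
The 2008-07-25 filing precedes the 2008-08-24 deadline; the claim is timely.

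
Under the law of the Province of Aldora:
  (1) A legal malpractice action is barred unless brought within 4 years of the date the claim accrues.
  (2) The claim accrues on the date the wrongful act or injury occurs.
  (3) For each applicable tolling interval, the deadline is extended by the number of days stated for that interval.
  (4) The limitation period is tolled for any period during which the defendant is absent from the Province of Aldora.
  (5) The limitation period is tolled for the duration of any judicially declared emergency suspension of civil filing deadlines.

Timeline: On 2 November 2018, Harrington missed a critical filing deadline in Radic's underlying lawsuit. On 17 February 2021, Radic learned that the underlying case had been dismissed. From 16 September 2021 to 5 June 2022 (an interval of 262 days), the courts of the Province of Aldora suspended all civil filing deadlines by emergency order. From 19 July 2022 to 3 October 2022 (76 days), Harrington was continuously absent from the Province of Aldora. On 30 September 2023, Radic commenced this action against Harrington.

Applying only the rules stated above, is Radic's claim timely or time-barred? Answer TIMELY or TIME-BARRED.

Because the rule ties accrual to occurrence, the claim accrued on 2 November 2018, not on the 17 February 2021 discovery date.
The untolled deadline — 4 years after 2 November 2018 — is 2 November 2022.
The period was tolled for 262 days by the emergency suspension of filing deadlines (16 September 2021 to 5 June 2022), pushing the deadline to 22 July 2023.
The period was tolled for 76 days by the defendant's absence from the jurisdiction (19 July 2022 to 3 October 2022), pushing the deadline to 6 October 2023.
Radic filed on 30 September 2023, before the 6 October 2023 deadline, so the action is timely.

TIMELY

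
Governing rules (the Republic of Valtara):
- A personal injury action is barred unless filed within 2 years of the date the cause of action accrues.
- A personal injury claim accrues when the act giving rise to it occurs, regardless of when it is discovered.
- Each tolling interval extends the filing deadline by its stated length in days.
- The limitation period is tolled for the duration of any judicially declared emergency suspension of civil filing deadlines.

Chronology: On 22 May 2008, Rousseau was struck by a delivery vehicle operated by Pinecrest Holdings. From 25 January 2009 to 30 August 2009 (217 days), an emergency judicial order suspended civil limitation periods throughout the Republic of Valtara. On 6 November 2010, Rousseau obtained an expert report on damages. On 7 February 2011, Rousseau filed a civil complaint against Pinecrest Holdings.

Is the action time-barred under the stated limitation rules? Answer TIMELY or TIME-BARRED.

TIME-BARRED

The cause of action accrued on 22 May 2008, the date of the act.
Adding the 2 years base period to 22 May 2008 gives a deadline of 22 May 2010, before any tolling.
Because the emergency suspension of filing deadlines ran from 25 January 2009 to 30 August 2009, the deadline is extended by 217 days to 25 December 2010.
None of the other events listed affects the running of the period under the stated rules.
The 7 February 2011 filing falls after the 25 December 2010 deadline; the claim is time-barred.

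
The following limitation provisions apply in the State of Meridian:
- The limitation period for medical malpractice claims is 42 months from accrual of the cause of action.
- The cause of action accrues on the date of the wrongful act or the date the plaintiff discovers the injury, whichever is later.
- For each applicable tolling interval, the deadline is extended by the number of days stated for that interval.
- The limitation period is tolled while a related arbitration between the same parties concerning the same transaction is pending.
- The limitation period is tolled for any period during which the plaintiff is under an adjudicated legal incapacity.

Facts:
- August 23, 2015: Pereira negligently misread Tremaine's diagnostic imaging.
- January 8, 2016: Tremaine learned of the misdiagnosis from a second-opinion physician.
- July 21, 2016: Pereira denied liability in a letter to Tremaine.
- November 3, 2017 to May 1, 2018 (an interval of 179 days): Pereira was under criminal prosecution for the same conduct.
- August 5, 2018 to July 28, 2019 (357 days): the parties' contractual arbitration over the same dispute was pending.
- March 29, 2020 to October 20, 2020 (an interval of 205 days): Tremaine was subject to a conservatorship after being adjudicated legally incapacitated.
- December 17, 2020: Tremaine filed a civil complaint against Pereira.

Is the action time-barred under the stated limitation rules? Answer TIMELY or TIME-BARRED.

TIMELY

Taking the later of the act (August 23, 2015) and discovery (January 8, 2016), the claim accrued on January 8, 2016.
The untolled deadline — 42 months after January 8, 2016 — is July 8, 2019.
The period was tolled for 357 days by the pending related arbitration (August 5, 2018 to July 28, 2019), pushing the deadline to June 29, 2020.
The period was tolled for 205 days by the plaintiff's legal incapacity (March 29, 2020 to October 20, 2020), pushing the deadline to January 20, 2021.
No stated provision tolls the period for a criminal prosecution, so the interval from November 3, 2017 to May 1, 2018 has no effect on the deadline.
Nothing else in the chronology tolls or restarts the period.
Tremaine filed on December 17, 2020, before the January 20, 2021 deadline, so the action is timely.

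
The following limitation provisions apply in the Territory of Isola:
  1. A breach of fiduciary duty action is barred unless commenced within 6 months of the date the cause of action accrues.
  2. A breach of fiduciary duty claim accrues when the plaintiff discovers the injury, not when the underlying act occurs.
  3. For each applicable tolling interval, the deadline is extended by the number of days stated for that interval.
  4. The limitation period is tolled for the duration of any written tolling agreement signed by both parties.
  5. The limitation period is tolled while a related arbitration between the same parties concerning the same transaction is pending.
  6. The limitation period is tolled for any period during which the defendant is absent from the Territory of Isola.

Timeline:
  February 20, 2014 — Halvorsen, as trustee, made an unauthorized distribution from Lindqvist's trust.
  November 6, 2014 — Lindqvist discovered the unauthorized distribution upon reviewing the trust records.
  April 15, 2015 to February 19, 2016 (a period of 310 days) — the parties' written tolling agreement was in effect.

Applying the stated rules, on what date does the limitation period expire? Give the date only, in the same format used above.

Accrual is tied to discovery, so the period began on November 6, 2014 rather than on February 20, 2014 when the act occurred.
6 months from November 6, 2014 is May 6, 2015.
The written tolling agreement from April 15, 2015 to February 19, 2016 tolled the period for 310 days, extending the deadline to March 11, 2016.

March 11, 2016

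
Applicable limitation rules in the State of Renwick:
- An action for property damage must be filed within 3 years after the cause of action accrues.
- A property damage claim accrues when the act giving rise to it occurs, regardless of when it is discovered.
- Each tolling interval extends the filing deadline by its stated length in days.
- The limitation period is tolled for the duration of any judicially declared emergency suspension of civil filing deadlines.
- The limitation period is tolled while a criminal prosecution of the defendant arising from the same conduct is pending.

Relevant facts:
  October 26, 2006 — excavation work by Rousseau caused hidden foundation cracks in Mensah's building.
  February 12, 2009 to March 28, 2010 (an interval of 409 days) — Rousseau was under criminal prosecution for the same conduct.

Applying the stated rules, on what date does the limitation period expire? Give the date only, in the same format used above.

December 9, 2010

The claim accrued on October 26, 2006, when the wrongful act occurred.
The untolled deadline — 3 years after October 26, 2006 — is October 26, 2009.
The period was tolled for 409 days by the pending criminal prosecution (February 12, 2009 to March 28, 2010), pushing the deadline to December 9, 2010.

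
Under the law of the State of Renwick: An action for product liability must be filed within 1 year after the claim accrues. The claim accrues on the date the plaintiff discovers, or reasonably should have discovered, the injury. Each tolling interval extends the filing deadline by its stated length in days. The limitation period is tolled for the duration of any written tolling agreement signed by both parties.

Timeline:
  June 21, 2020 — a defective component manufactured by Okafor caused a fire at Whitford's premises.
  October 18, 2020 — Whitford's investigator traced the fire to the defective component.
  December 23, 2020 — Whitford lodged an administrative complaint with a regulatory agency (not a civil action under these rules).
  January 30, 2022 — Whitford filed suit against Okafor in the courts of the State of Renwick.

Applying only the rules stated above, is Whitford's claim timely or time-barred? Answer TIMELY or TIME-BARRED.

Under the discovery rule, the claim accrued on October 18, 2020, when Whitford discovered the injury — not on the June 21, 2020 date of the underlying act.
The untolled deadline — 1 year after October 18, 2020 — is October 18, 2021.
The other events in the timeline have no effect on the limitation period under the stated rules.
Whitford filed on January 30, 2022, after the October 18, 2021 deadline, so the action is time-barred.

TIME-BARRED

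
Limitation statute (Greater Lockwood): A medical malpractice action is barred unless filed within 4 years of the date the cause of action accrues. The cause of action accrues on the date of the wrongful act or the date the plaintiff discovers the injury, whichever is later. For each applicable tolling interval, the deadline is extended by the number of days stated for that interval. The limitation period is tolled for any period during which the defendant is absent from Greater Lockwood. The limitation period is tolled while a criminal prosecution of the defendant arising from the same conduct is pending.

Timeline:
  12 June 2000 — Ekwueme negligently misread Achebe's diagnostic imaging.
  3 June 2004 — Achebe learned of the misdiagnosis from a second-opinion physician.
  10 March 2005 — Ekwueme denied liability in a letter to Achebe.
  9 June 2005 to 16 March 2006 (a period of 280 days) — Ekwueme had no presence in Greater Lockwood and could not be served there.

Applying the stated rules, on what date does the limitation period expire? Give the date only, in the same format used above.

10 March 2009

The claim accrued on 3 June 2004 — the later of the 12 June 2000 act and the 3 June 2004 discovery.
4 years from 3 June 2004 is 3 June 2008.
The defendant's absence from the jurisdiction from 9 June 2005 to 16 March 2006 tolled the period for 280 days, extending the deadline to 10 March 2009.
None of the other events listed affects the running of the period under the stated rules.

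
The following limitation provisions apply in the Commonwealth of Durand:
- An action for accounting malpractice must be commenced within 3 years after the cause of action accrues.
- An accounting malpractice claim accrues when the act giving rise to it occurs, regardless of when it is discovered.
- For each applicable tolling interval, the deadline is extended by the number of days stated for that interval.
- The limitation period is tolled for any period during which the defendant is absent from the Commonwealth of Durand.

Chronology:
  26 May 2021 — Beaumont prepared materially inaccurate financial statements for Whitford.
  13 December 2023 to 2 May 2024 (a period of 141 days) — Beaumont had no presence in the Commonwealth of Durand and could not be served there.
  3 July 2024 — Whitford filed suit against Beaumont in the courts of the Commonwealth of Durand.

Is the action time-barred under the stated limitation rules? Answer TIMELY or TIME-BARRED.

TIMELY

The limitation period began to run on 26 May 2021.
The untolled deadline — 3 years after 26 May 2021 — is 26 May 2024.
The defendant's absence from the jurisdiction from 13 December 2023 to 2 May 2024 tolled the period for 141 days, extending the deadline to 14 October 2024.
Filing on 3 July 2024 beat the 14 October 2024 deadline — the action is timely.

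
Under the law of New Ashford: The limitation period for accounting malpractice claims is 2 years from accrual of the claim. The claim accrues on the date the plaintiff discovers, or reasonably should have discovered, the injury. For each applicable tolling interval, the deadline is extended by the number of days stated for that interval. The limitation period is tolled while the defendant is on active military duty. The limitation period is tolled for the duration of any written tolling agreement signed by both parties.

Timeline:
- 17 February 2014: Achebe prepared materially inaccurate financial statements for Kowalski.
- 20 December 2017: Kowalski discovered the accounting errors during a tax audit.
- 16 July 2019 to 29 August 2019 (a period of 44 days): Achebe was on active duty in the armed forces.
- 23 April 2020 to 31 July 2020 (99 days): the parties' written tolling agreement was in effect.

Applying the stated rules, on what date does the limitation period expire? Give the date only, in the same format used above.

2 February 2020

Accrual is tied to discovery, so the period began on 20 December 2017 rather than on 17 February 2014 when the act occurred.
The untolled deadline — 2 years after 20 December 2017 — is 20 December 2019.
The period was tolled for 44 days by the defendant's active military service (16 July 2019 to 29 August 2019), pushing the deadline to 2 February 2020.
The written tolling agreement starting 23 April 2020 came too late — the period had run on 2 February 2020 — and so does not extend the deadline.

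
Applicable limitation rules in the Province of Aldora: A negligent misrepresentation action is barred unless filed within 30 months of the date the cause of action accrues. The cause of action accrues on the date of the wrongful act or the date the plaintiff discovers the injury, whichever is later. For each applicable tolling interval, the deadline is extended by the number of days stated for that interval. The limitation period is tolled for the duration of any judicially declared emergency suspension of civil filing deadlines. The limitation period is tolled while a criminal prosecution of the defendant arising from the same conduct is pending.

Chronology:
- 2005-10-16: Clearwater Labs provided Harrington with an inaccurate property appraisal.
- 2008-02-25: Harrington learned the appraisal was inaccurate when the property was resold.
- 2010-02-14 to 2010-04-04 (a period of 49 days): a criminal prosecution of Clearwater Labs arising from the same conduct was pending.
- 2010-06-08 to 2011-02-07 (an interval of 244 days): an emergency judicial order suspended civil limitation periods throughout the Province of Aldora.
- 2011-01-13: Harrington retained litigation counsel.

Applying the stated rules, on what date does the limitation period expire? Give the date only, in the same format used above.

2011-06-14

Because discovery on 2008-02-25 post-dates the 2005-10-16 act, accrual under the later-of rule falls on 2008-02-25.
The untolled deadline — 30 months after 2008-02-25 — is 2010-08-25.
Because the pending criminal prosecution ran from 2010-02-14 to 2010-04-04, the deadline is extended by 49 days to 2010-10-13.
The emergency suspension of filing deadlines from 2010-06-08 to 2011-02-07 tolled the period for 244 days, extending the deadline to 2011-06-14.
None of the other events listed affects the running of the period under the stated rules.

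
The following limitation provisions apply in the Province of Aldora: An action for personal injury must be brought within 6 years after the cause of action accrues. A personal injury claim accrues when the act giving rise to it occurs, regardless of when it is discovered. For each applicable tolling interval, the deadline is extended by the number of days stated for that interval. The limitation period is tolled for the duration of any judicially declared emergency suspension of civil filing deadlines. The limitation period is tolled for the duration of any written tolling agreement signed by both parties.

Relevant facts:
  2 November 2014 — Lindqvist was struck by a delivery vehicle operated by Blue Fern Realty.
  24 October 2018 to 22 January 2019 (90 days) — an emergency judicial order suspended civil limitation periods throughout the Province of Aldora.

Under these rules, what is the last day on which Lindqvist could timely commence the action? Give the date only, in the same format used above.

The claim accrued on 2 November 2014, when the wrongful act occurred.
The untolled deadline — 6 years after 2 November 2014 — is 2 November 2020.
The emergency suspension of filing deadlines from 24 October 2018 to 22 January 2019 tolled the period for 90 days, extending the deadline to 31 January 2021.

31 January 2021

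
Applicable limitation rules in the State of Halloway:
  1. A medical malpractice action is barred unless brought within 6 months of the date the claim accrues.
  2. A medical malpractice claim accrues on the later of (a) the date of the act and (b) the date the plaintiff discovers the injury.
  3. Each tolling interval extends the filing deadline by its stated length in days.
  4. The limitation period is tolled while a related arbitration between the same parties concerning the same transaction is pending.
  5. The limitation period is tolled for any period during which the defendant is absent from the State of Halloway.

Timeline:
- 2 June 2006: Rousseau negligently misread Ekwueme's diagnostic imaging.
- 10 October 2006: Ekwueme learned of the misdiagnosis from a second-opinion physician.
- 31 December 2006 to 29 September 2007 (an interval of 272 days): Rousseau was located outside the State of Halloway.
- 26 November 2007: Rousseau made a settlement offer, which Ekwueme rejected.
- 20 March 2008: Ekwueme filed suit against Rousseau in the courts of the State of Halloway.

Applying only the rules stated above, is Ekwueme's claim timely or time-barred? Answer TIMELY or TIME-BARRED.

TIME-BARRED

Because discovery on 10 October 2006 post-dates the 2 June 2006 act, accrual under the later-of rule falls on 10 October 2006.
The untolled deadline — 6 months after 10 October 2006 — is 10 April 2007.
The defendant's absence from the jurisdiction from 31 December 2006 to 29 September 2007 tolled the period for 272 days, extending the deadline to 7 January 2008.
The other events in the timeline have no effect on the limitation period under the stated rules.
Ekwueme filed on 20 March 2008, after the 7 January 2008 deadline, so the action is time-barred.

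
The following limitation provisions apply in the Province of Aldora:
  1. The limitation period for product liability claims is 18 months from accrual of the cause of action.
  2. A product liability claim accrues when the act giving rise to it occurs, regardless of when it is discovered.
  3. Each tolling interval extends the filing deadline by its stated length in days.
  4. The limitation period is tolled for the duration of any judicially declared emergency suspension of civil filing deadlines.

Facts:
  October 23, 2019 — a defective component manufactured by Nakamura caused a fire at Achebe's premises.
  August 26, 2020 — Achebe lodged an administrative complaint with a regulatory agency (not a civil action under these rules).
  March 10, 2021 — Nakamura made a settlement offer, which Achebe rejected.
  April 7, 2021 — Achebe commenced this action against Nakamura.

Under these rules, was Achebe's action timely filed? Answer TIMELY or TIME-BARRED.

TIMELY

The cause of action accrued on October 23, 2019, the date of the act.
The untolled deadline — 18 months after October 23, 2019 — is April 23, 2021.
The other events in the timeline have no effect on the limitation period under the stated rules.
The April 7, 2021 filing precedes the April 23, 2021 deadline; the claim is timely.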